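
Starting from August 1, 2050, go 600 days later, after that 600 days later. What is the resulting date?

Advancing 600 days from August 1, 2050:
August has 31 days, so 31 − 1 = 30 days remain after August 1, 2050; 600 − 30 = 570 left.
September 2050 has 30 days: 570 − 30 = 540 left.
October 2050 has 31 days: 540 − 31 = 509 left.
November 2050 has 30 days: 509 − 30 = 479 left.
December 2050 has 31 days: 479 − 31 = 448 left.
January 2051 has 31 days: 448 − 31 = 417 left.
February 2051 has 28 days (2051 is not a leap year): 417 − 28 = 389 left.
March 2051 has 31 days: 389 − 31 = 358 left.
April 2051 has 30 days: 358 − 30 = 328 left.
May 2051 has 31 days: 328 − 31 = 297 left.
June 2051 has 30 days: 297 − 30 = 267 left.
July 2051 has 31 days: 267 − 31 = 236 left.
August 2051 has 31 days: 236 − 31 = 205 left.
September 2051 has 30 days: 205 − 30 = 175 left.
October 2051 has 31 days: 175 − 31 = 144 left.
November 2051 has 30 days: 144 − 30 = 114 left.
December 2051 has 31 days: 114 − 31 = 83 left.
January 2052 has 31 days: 83 − 31 = 52 left.
February 2052 has 29 days (2052 is a leap year): 52 − 29 = 23 left.
23 days into March 2052 → March 23, 2052.
Advancing 600 days from March 23, 2052:
March has 31 days, so 31 − 23 = 8 days remain after March 23, 2052; 600 − 8 = 592 left.
April 2052 has 30 days: 592 − 30 = 562 left.
May 2052 has 31 days: 562 − 31 = 531 left.
June 2052 has 30 days: 531 − 30 = 501 left.
July 2052 has 31 days: 501 − 31 = 470 left.
August 2052 has 31 days: 470 − 31 = 439 left.
September 2052 has 30 days: 439 − 30 = 409 left.
October 2052 has 31 days: 409 − 31 = 378 left.
November 2052 has 30 days: 378 − 30 = 348 left.
December 2052 has 31 days: 348 − 31 = 317 left.
January 2053 has 31 days: 317 − 31 = 286 left.
February 2053 has 28 days (2053 is not a leap year): 286 − 28 = 258 left.
March 2053 has 31 days: 258 − 31 = 227 left.
April 2053 has 30 days: 227 − 30 = 197 left.
May 2053 has 31 days: 197 − 31 = 166 left.
June 2053 has 30 days: 166 − 30 = 136 left.
July 2053 has 31 days: 136 − 31 = 105 left.
August 2053 has 31 days: 105 − 31 = 74 left.
September 2053 has 30 days: 74 − 30 = 44 left.
October 2053 has 31 days: 44 − 31 = 13 left.
13 days into November 2053 → November 13, 2053.

November 13, 2053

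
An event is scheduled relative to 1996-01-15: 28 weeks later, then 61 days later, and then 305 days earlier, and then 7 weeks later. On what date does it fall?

Counting forward 28 weeks (= 196 days) from January 15, 1996:
January has 31 days, so 31 − 15 = 16 days remain after January 15, 1996; 196 − 16 = 180 left.
February 1996 has 29 days (1996 is a leap year): 180 − 29 = 151 left.
March 1996 has 31 days: 151 − 31 = 120 left.
April 1996 has 30 days: 120 − 30 = 90 left.
May 1996 has 31 days: 90 − 31 = 59 left.
June 1996 has 30 days: 59 − 30 = 29 left.
29 days into July 1996 → July 29, 1996.
Advancing 61 days from July 29, 1996:
July has 31 days, so 31 − 29 = 2 days remain after July 29, 1996; 61 − 2 = 59 left.
August 1996 has 31 days: 59 − 31 = 28 left.
28 days into September 1996 → September 28, 1996.
Counting back 305 days from September 28, 1996:
Going back 28 days from September 28, 1996 reaches the end of the previous month; 305 − 28 = 277 left.
August 1996 has 31 days: 277 − 31 = 246 left.
July 1996 has 31 days: 246 − 31 = 215 left.
June 1996 has 30 days: 215 − 30 = 185 left.
May 1996 has 31 days: 185 − 31 = 154 left.
April 1996 has 30 days: 154 − 30 = 124 left.
March 1996 has 31 days: 124 − 31 = 93 left.
February 1996 has 29 days (1996 is a leap year): 93 − 29 = 64 left.
January 1996 has 31 days: 64 − 31 = 33 left.
December 1995 has 31 days: 33 − 31 = 2 left.
November 1995 has 30 days; 30 − 2 = 28 → November 28, 1995.
Counting forward 7 weeks (= 49 days) from November 28, 1995:
November has 30 days, so 30 − 28 = 2 days remain after November 28, 1995; 49 − 2 = 47 left.
December 1995 has 31 days: 47 − 31 = 16 left.
16 days into January 1996 → January 16, 1996.

January 16, 1996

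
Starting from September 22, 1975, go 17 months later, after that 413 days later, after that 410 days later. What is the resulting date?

May 26, 1979

Counting forward 17 months from September 22, 1975:
month 9 + 17 = 26, which is month 2 of year 1977 → February 1977.
Day 22 is valid in February, giving February 22, 1977.
Counting forward 413 days from February 22, 1977:
February has 28 days, so 28 − 22 = 6 days remain after February 22, 1977; 413 − 6 = 407 left.
March 1977 has 31 days: 407 − 31 = 376 left.
April 1977 has 30 days: 376 − 30 = 346 left.
May 1977 has 31 days: 346 − 31 = 315 left.
June 1977 has 30 days: 315 − 30 = 285 left.
July 1977 has 31 days: 285 − 31 = 254 left.
August 1977 has 31 days: 254 − 31 = 223 left.
September 1977 has 30 days: 223 − 30 = 193 left.
October 1977 has 31 days: 193 − 31 = 162 left.
November 1977 has 30 days: 162 − 30 = 132 left.
December 1977 has 31 days: 132 − 31 = 101 left.
January 1978 has 31 days: 101 − 31 = 70 left.
February 1978 has 28 days (1978 is not a leap year): 70 − 28 = 42 left.
March 1978 has 31 days: 42 − 31 = 11 left.
11 days into April 1978 → April 11, 1978.
Counting forward 410 days from April 11, 1978:
April has 30 days, so 30 − 11 = 19 days remain after April 11, 1978; 410 − 19 = 391 left.
May 1978 has 31 days: 391 − 31 = 360 left.
June 1978 has 30 days: 360 − 30 = 330 left.
July 1978 has 31 days: 330 − 31 = 299 left.
August 1978 has 31 days: 299 − 31 = 268 left.
September 1978 has 30 days: 268 − 30 = 238 left.
October 1978 has 31 days: 238 − 31 = 207 left.
November 1978 has 30 days: 207 − 30 = 177 left.
December 1978 has 31 days: 177 − 31 = 146 left.
January 1979 has 31 days: 146 − 31 = 115 left.
February 1979 has 28 days (1979 is not a leap year): 115 − 28 = 87 left.
March 1979 has 31 days: 87 − 31 = 56 left.
April 1979 has 30 days: 56 − 30 = 26 left.
26 days into May 1979 → May 26, 1979.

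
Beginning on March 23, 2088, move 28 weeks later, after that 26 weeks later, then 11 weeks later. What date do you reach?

Counting forward 28 weeks (= 196 days) from March 23, 2088:
March has 31 days, so 31 − 23 = 8 days remain after March 23, 2088; 196 − 8 = 188 left.
April 2088 has 30 days: 188 − 30 = 158 left.
May 2088 has 31 days: 158 − 31 = 127 left.
June 2088 has 30 days: 127 − 30 = 97 left.
July 2088 has 31 days: 97 − 31 = 66 left.
August 2088 has 31 days: 66 − 31 = 35 left.
September 2088 has 30 days: 35 − 30 = 5 left.
5 days into October 2088 → October 5, 2088.
Adding 26 weeks (= 182 days) from October 5, 2088:
October has 31 days, so 31 − 5 = 26 days remain after October 5, 2088; 182 − 26 = 156 left.
November 2088 has 30 days: 156 − 30 = 126 left.
December 2088 has 31 days: 126 − 31 = 95 left.
January 2089 has 31 days: 95 − 31 = 64 left.
February 2089 has 28 days (2089 is not a leap year): 64 − 28 = 36 left.
March 2089 has 31 days: 36 − 31 = 5 left.
5 days into April 2089 → April 5, 2089.
Adding 11 weeks (= 77 days) from April 5, 2089:
April has 30 days, so 30 − 5 = 25 days remain after April 5, 2089; 77 − 25 = 52 left.
May 2089 has 31 days: 52 − 31 = 21 left.
21 days into June 2089 → June 21, 2089.

June 21, 2089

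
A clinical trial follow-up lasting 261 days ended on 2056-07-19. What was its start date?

November 1, 2055

Going back 261 days from July 19, 2056.
Going back 19 days from July 19, 2056 reaches the end of the previous month; 261 − 19 = 242 left.
June 2056 has 30 days: 242 − 30 = 212 left.
May 2056 has 31 days: 212 − 31 = 181 left.
April 2056 has 30 days: 181 − 30 = 151 left.
March 2056 has 31 days: 151 − 31 = 120 left.
February 2056 has 29 days (2056 is a leap year): 120 − 29 = 91 left.
January 2056 has 31 days: 91 − 31 = 60 left.
December 2055 has 31 days: 60 − 31 = 29 left.
November 2055 has 30 days; 30 − 29 = 1 → November 1, 2055.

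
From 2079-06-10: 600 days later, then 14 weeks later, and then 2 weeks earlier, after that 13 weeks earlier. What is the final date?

Adding 600 days from June 10, 2079:
June has 30 days, so 30 − 10 = 20 days remain after June 10, 2079; 600 − 20 = 580 left.
July 2079 has 31 days: 580 − 31 = 549 left.
August 2079 has 31 days: 549 − 31 = 518 left.
September 2079 has 30 days: 518 − 30 = 488 left.
October 2079 has 31 days: 488 − 31 = 457 left.
November 2079 has 30 days: 457 − 30 = 427 left.
December 2079 has 31 days: 427 − 31 = 396 left.
January 2080 has 31 days: 396 − 31 = 365 left.
February 2080 has 29 days (2080 is a leap year): 365 − 29 = 336 left.
March 2080 has 31 days: 336 − 31 = 305 left.
April 2080 has 30 days: 305 − 30 = 275 left.
May 2080 has 31 days: 275 − 31 = 244 left.
June 2080 has 30 days: 244 − 30 = 214 left.
July 2080 has 31 days: 214 − 31 = 183 left.
August 2080 has 31 days: 183 − 31 = 152 left.
September 2080 has 30 days: 152 − 30 = 122 left.
October 2080 has 31 days: 122 − 31 = 91 left.
November 2080 has 30 days: 91 − 30 = 61 left.
December 2080 has 31 days: 61 − 31 = 30 left.
30 days into January 2081 → January 30, 2081.
Adding 14 weeks (= 98 days) from January 30, 2081:
January has 31 days, so 31 − 30 = 1 day remains after January 30, 2081; 98 − 1 = 97 left.
February 2081 has 28 days (2081 is not a leap year): 97 − 28 = 69 left.
March 2081 has 31 days: 69 − 31 = 38 left.
April 2081 has 30 days: 38 − 30 = 8 left.
8 days into May 2081 → May 8, 2081.
Counting back 2 weeks (= 14 days) from May 8, 2081:
Going back 8 days from May 8, 2081 reaches the end of the previous month; 14 − 8 = 6 left.
April 2081 has 30 days; 30 − 6 = 24 → April 24, 2081.
Going back 13 weeks (= 91 days) from April 24, 2081:
Going back 24 days from April 24, 2081 reaches the end of the previous month; 91 − 24 = 67 left.
March 2081 has 31 days: 67 − 31 = 36 left.
February 2081 has 28 days (2081 is not a leap year): 36 − 28 = 8 left.
January 2081 has 31 days; 31 − 8 = 23 → January 23, 2081.

January 23, 2081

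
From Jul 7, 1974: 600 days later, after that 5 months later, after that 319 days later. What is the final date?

Counting forward 600 days from July 7, 1974:
July has 31 days, so 31 − 7 = 24 days remain after July 7, 1974; 600 − 24 = 576 left.
August 1974 has 31 days: 576 − 31 = 545 left.
September 1974 has 30 days: 545 − 30 = 515 left.
October 1974 has 31 days: 515 − 31 = 484 left.
November 1974 has 30 days: 484 − 30 = 454 left.
December 1974 has 31 days: 454 − 31 = 423 left.
January 1975 has 31 days: 423 − 31 = 392 left.
February 1975 has 28 days (1975 is not a leap year): 392 − 28 = 364 left.
March 1975 has 31 days: 364 − 31 = 333 left.
April 1975 has 30 days: 333 − 30 = 303 left.
May 1975 has 31 days: 303 − 31 = 272 left.
June 1975 has 30 days: 272 − 30 = 242 left.
July 1975 has 31 days: 242 − 31 = 211 left.
August 1975 has 31 days: 211 − 31 = 180 left.
September 1975 has 30 days: 180 − 30 = 150 left.
October 1975 has 31 days: 150 − 31 = 119 left.
November 1975 has 30 days: 119 − 30 = 89 left.
December 1975 has 31 days: 89 − 31 = 58 left.
January 1976 has 31 days: 58 − 31 = 27 left.
27 days into February 1976 → February 27, 1976.
Adding 5 months from February 27, 1976:
month 2 + 5 = 7 → July 1976.
Day 27 is valid in July, giving July 27, 1976.
Advancing 319 days from July 27, 1976:
July has 31 days, so 31 − 27 = 4 days remain after July 27, 1976; 319 − 4 = 315 left.
August 1976 has 31 days: 315 − 31 = 284 left.
September 1976 has 30 days: 284 − 30 = 254 left.
October 1976 has 31 days: 254 − 31 = 223 left.
November 1976 has 30 days: 223 − 30 = 193 left.
December 1976 has 31 days: 193 − 31 = 162 left.
January 1977 has 31 days: 162 − 31 = 131 left.
February 1977 has 28 days (1977 is not a leap year): 131 − 28 = 103 left.
March 1977 has 31 days: 103 − 31 = 72 left.
April 1977 has 30 days: 72 − 30 = 42 left.
May 1977 has 31 days: 42 − 31 = 11 left.
11 days into June 1977 → June 11, 1977.

June 11, 1977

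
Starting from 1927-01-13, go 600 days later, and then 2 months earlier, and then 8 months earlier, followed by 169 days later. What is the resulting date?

Counting forward 600 days from January 13, 1927:
January has 31 days, so 31 − 13 = 18 days remain after January 13, 1927; 600 − 18 = 582 left.
February 1927 has 28 days (1927 is not a leap year): 582 − 28 = 554 left.
March 1927 has 31 days: 554 − 31 = 523 left.
April 1927 has 30 days: 523 − 30 = 493 left.
May 1927 has 31 days: 493 − 31 = 462 left.
June 1927 has 30 days: 462 − 30 = 432 left.
July 1927 has 31 days: 432 − 31 = 401 left.
August 1927 has 31 days: 401 − 31 = 370 left.
September 1927 has 30 days: 370 − 30 = 340 left.
October 1927 has 31 days: 340 − 31 = 309 left.
November 1927 has 30 days: 309 − 30 = 279 left.
December 1927 has 31 days: 279 − 31 = 248 left.
January 1928 has 31 days: 248 − 31 = 217 left.
February 1928 has 29 days (1928 is a leap year): 217 − 29 = 188 left.
March 1928 has 31 days: 188 − 31 = 157 left.
April 1928 has 30 days: 157 − 30 = 127 left.
May 1928 has 31 days: 127 − 31 = 96 left.
June 1928 has 30 days: 96 − 30 = 66 left.
July 1928 has 31 days: 66 − 31 = 35 left.
August 1928 has 31 days: 35 − 31 = 4 left.
4 days into September 1928 → September 4, 1928.
Counting back 2 months from September 4, 1928:
month 9 − 2 = 7 → July 1928.
Day 4 is valid in July, giving July 4, 1928.
Going back 8 months from July 4, 1928:
month 7 − 8 = -1, which is month 11 of year 1927 → November 1927.
Day 4 is valid in November, giving November 4, 1927.
Counting forward 169 days from November 4, 1927:
November has 30 days, so 30 − 4 = 26 days remain after November 4, 1927; 169 − 26 = 143 left.
December 1927 has 31 days: 143 − 31 = 112 left.
January 1928 has 31 days: 112 − 31 = 81 left.
February 1928 has 29 days (1928 is a leap year): 81 − 29 = 52 left.
March 1928 has 31 days: 52 − 31 = 21 left.
21 days into April 1928 → April 21, 1928.

April 21, 1928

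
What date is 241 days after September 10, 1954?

May 9, 1955

Advancing 241 days from September 10, 1954.
September has 30 days, so 30 − 10 = 20 days remain after September 10, 1954; 241 − 20 = 221 left.
October 1954 has 31 days: 221 − 31 = 190 left.
November 1954 has 30 days: 190 − 30 = 160 left.
December 1954 has 31 days: 160 − 31 = 129 left.
January 1955 has 31 days: 129 − 31 = 98 left.
February 1955 has 28 days (1955 is not a leap year): 98 − 28 = 70 left.
March 1955 has 31 days: 70 − 31 = 39 left.
April 1955 has 30 days: 39 − 30 = 9 left.
9 days into May 1955 → May 9, 1955.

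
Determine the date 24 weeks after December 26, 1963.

Advancing 24 weeks = 168 days from December 26, 1963.
December has 31 days, so 31 − 26 = 5 days remain after December 26, 1963; 168 − 5 = 163 left.
January 1964 has 31 days: 163 − 31 = 132 left.
February 1964 has 29 days (1964 is a leap year): 132 − 29 = 103 left.
March 1964 has 31 days: 103 − 31 = 72 left.
April 1964 has 30 days: 72 − 30 = 42 left.
May 1964 has 31 days: 42 − 31 = 11 left.
11 days into June 1964 → June 11, 1964.

June 11, 1964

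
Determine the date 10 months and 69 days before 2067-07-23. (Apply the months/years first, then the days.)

Counting back 10 months and 69 days from July 23, 2067: first the month/year part, then the days.
month 7 − 10 = -3, which is month 9 of year 2066 → September 2066.
Day 23 is valid in September, giving September 23, 2066.
Now subtract 69 days from September 23, 2066.
Going back 23 days from September 23, 2066 reaches the end of the previous month; 69 − 23 = 46 left.
August 2066 has 31 days: 46 − 31 = 15 left.
July 2066 has 31 days; 31 − 15 = 16 → July 16, 2066.

July 16, 2066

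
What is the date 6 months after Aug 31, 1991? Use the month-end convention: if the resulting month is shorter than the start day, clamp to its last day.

February 29, 1992

Adding 6 months from August 31, 1991.
month 8 + 6 = 14, which is month 2 of year 1992 → February 1992.
February 1992 has only 29 days (1992 is a leap year — relevant if February), and the start was day 31, so the date clamps to February 29, 1992.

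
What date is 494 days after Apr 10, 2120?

August 17, 2121

Advancing 494 days from April 10, 2120.
April has 30 days, so 30 − 10 = 20 days remain after April 10, 2120; 494 − 20 = 474 left.
May 2120 has 31 days: 474 − 31 = 443 left.
June 2120 has 30 days: 443 − 30 = 413 left.
July 2120 has 31 days: 413 − 31 = 382 left.
August 2120 has 31 days: 382 − 31 = 351 left.
September 2120 has 30 days: 351 − 30 = 321 left.
October 2120 has 31 days: 321 − 31 = 290 left.
November 2120 has 30 days: 290 − 30 = 260 left.
December 2120 has 31 days: 260 − 31 = 229 left.
January 2121 has 31 days: 229 − 31 = 198 left.
February 2121 has 28 days (2121 is not a leap year): 198 − 28 = 170 left.
March 2121 has 31 days: 170 − 31 = 139 left.
April 2121 has 30 days: 139 − 30 = 109 left.
May 2121 has 31 days: 109 − 31 = 78 left.
June 2121 has 30 days: 78 − 30 = 48 left.
July 2121 has 31 days: 48 − 31 = 17 left.
17 days into August 2121 → August 17, 2121.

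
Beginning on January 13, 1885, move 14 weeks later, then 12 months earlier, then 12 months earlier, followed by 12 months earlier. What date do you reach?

April 21, 1882

Advancing 14 weeks (= 98 days) from January 13, 1885:
January has 31 days, so 31 − 13 = 18 days remain after January 13, 1885; 98 − 18 = 80 left.
February 1885 has 28 days (1885 is not a leap year): 80 − 28 = 52 left.
March 1885 has 31 days: 52 − 31 = 21 left.
21 days into April 1885 → April 21, 1885.
Subtracting 12 months from April 21, 1885:
month 4 − 12 = -8, which is month 4 of year 1884 → April 1884.
Day 21 is valid in April, giving April 21, 1884.
Subtracting 12 months from April 21, 1884:
month 4 − 12 = -8, which is month 4 of year 1883 → April 1883.
Day 21 is valid in April, giving April 21, 1883.
Subtracting 12 months from April 21, 1883:
month 4 − 12 = -8, which is month 4 of year 1882 → April 1882.
Day 21 is valid in April, giving April 21, 1882.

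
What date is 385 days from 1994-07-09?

Counting forward 385 days from July 9, 1994.
July has 31 days, so 31 − 9 = 22 days remain after July 9, 1994; 385 − 22 = 363 left.
August 1994 has 31 days: 363 − 31 = 332 left.
September 1994 has 30 days: 332 − 30 = 302 left.
October 1994 has 31 days: 302 − 31 = 271 left.
November 1994 has 30 days: 271 − 30 = 241 left.
December 1994 has 31 days: 241 − 31 = 210 left.
January 1995 has 31 days: 210 − 31 = 179 left.
February 1995 has 28 days (1995 is not a leap year): 179 − 28 = 151 left.
March 1995 has 31 days: 151 − 31 = 120 left.
April 1995 has 30 days: 120 − 30 = 90 left.
May 1995 has 31 days: 90 − 31 = 59 left.
June 1995 has 30 days: 59 − 30 = 29 left.
29 days into July 1995 → July 29, 1995.

July 29, 1995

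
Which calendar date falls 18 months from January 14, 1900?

Counting forward 18 months from January 14, 1900.
month 1 + 18 = 19, which is month 7 of year 1901 → July 1901.
Day 14 is valid in July, giving July 14, 1901.

July 14, 1901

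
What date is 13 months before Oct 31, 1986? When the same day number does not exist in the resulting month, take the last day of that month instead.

September 30, 1985

Counting back 13 months from October 31, 1986.
month 10 − 13 = -3, which is month 9 of year 1985 → September 1985.
September 1985 has only 30 days and the start was day 31, so the date clamps to September 30, 1985.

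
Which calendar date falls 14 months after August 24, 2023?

Adding 14 months from August 24, 2023.
month 8 + 14 = 22, which is month 10 of year 2024 → October 2024.
Day 24 is valid in October, giving October 24, 2024.

October 24, 2024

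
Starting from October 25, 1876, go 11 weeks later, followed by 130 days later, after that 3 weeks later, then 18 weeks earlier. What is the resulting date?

Counting forward 11 weeks (= 77 days) from October 25, 1876:
October has 31 days, so 31 − 25 = 6 days remain after October 25, 1876; 77 − 6 = 71 left.
November 1876 has 30 days: 71 − 30 = 41 left.
December 1876 has 31 days: 41 − 31 = 10 left.
10 days into January 1877 → January 10, 1877.
Adding 130 days from January 10, 1877:
January has 31 days, so 31 − 10 = 21 days remain after January 10, 1877; 130 − 21 = 109 left.
February 1877 has 28 days (1877 is not a leap year): 109 − 28 = 81 left.
March 1877 has 31 days: 81 − 31 = 50 left.
April 1877 has 30 days: 50 − 30 = 20 left.
20 days into May 1877 → May 20, 1877.
Adding 3 weeks (= 21 days) from May 20, 1877:
May has 31 days, so 31 − 20 = 11 days remain after May 20, 1877; 21 − 11 = 10 left.
10 days into June 1877 → June 10, 1877.
Subtracting 18 weeks (= 126 days) from June 10, 1877:
Going back 10 days from June 10, 1877 reaches the end of the previous month; 126 − 10 = 116 left.
May 1877 has 31 days: 116 − 31 = 85 left.
April 1877 has 30 days: 85 − 30 = 55 left.
March 1877 has 31 days: 55 − 31 = 24 left.
February 1877 has 28 days; 28 − 24 = 4 → February 4, 1877.

February 4, 1877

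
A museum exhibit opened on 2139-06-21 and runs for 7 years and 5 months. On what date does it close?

Counting forward 7 years and 5 months from June 21, 2139.
+7 years → 2146; month 6 + 5 = 11 → November 2146.
Day 21 is valid in November, giving November 21, 2146.

November 21, 2146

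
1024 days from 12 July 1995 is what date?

Counting forward 1024 days from July 12, 1995.
July has 31 days, so 31 − 12 = 19 days remain after July 12, 1995; 1024 − 19 = 1005 left.
August 1995 has 31 days: 1005 − 31 = 974 left.
September 1995 has 30 days: 974 − 30 = 944 left.
October 1995 has 31 days: 944 − 31 = 913 left.
November 1995 has 30 days: 913 − 30 = 883 left.
December 1995 has 31 days: 883 − 31 = 852 left.
January 1996 has 31 days: 852 − 31 = 821 left.
February 1996 has 29 days (1996 is a leap year): 821 − 29 = 792 left.
March 1996 has 31 days: 792 − 31 = 761 left.
April 1996 has 30 days: 761 − 30 = 731 left.
May 1996 has 31 days: 731 − 31 = 700 left.
June 1996 has 30 days: 700 − 30 = 670 left.
July 1996 has 31 days: 670 − 31 = 639 left.
August 1996 has 31 days: 639 − 31 = 608 left.
September 1996 has 30 days: 608 − 30 = 578 left.
October 1996 has 31 days: 578 − 31 = 547 left.
November 1996 has 30 days: 547 − 30 = 517 left.
December 1996 has 31 days: 517 − 31 = 486 left.
January 1997 has 31 days: 486 − 31 = 455 left.
February 1997 has 28 days (1997 is not a leap year): 455 − 28 = 427 left.
March 1997 has 31 days: 427 − 31 = 396 left.
April 1997 has 30 days: 396 − 30 = 366 left.
May 1997 has 31 days: 366 − 31 = 335 left.
June 1997 has 30 days: 335 − 30 = 305 left.
July 1997 has 31 days: 305 − 31 = 274 left.
August 1997 has 31 days: 274 − 31 = 243 left.
September 1997 has 30 days: 243 − 30 = 213 left.
October 1997 has 31 days: 213 − 31 = 182 left.
November 1997 has 30 days: 182 − 30 = 152 left.
December 1997 has 31 days: 152 − 31 = 121 left.
January 1998 has 31 days: 121 − 31 = 90 left.
February 1998 has 28 days (1998 is not a leap year): 90 − 28 = 62 left.
March 1998 has 31 days: 62 − 31 = 31 left.
April 1998 has 30 days: 31 − 30 = 1 left.
1 day into May 1998 → May 1, 1998.

May 1, 1998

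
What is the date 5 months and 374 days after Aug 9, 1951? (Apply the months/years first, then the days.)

January 17, 1953

Adding 5 months and 374 days from August 9, 1951: first the month/year part, then the days.
month 8 + 5 = 13, which is month 1 of year 1952 → January 1952.
Day 9 is valid in January, giving January 9, 1952.
Now add 374 days from January 9, 1952.
January has 31 days, so 31 − 9 = 22 days remain after January 9, 1952; 374 − 22 = 352 left.
February 1952 has 29 days (1952 is a leap year): 352 − 29 = 323 left.
March 1952 has 31 days: 323 − 31 = 292 left.
April 1952 has 30 days: 292 − 30 = 262 left.
May 1952 has 31 days: 262 − 31 = 231 left.
June 1952 has 30 days: 231 − 30 = 201 left.
July 1952 has 31 days: 201 − 31 = 170 left.
August 1952 has 31 days: 170 − 31 = 139 left.
September 1952 has 30 days: 139 − 30 = 109 left.
October 1952 has 31 days: 109 − 31 = 78 left.
November 1952 has 30 days: 78 − 30 = 48 left.
December 1952 has 31 days: 48 − 31 = 17 left.
17 days into January 1953 → January 17, 1953.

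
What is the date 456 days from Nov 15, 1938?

February 14, 1940

Counting forward 456 days from November 15, 1938.
November has 30 days, so 30 − 15 = 15 days remain after November 15, 1938; 456 − 15 = 441 left.
December 1938 has 31 days: 441 − 31 = 410 left.
January 1939 has 31 days: 410 − 31 = 379 left.
February 1939 has 28 days (1939 is not a leap year): 379 − 28 = 351 left.
March 1939 has 31 days: 351 − 31 = 320 left.
April 1939 has 30 days: 320 − 30 = 290 left.
May 1939 has 31 days: 290 − 31 = 259 left.
June 1939 has 30 days: 259 − 30 = 229 left.
July 1939 has 31 days: 229 − 31 = 198 left.
August 1939 has 31 days: 198 − 31 = 167 left.
September 1939 has 30 days: 167 − 30 = 137 left.
October 1939 has 31 days: 137 − 31 = 106 left.
November 1939 has 30 days: 106 − 30 = 76 left.
December 1939 has 31 days: 76 − 31 = 45 left.
January 1940 has 31 days: 45 − 31 = 14 left.
14 days into February 1940 → February 14, 1940.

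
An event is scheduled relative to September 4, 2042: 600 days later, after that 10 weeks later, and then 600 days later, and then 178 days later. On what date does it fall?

August 22, 2046

Counting forward 600 days from September 4, 2042:
September has 30 days, so 30 − 4 = 26 days remain after September 4, 2042; 600 − 26 = 574 left.
October 2042 has 31 days: 574 − 31 = 543 left.
November 2042 has 30 days: 543 − 30 = 513 left.
December 2042 has 31 days: 513 − 31 = 482 left.
January 2043 has 31 days: 482 − 31 = 451 left.
February 2043 has 28 days (2043 is not a leap year): 451 − 28 = 423 left.
March 2043 has 31 days: 423 − 31 = 392 left.
April 2043 has 30 days: 392 − 30 = 362 left.
May 2043 has 31 days: 362 − 31 = 331 left.
June 2043 has 30 days: 331 − 30 = 301 left.
July 2043 has 31 days: 301 − 31 = 270 left.
August 2043 has 31 days: 270 − 31 = 239 left.
September 2043 has 30 days: 239 − 30 = 209 left.
October 2043 has 31 days: 209 − 31 = 178 left.
November 2043 has 30 days: 178 − 30 = 148 left.
December 2043 has 31 days: 148 − 31 = 117 left.
January 2044 has 31 days: 117 − 31 = 86 left.
February 2044 has 29 days (2044 is a leap year): 86 − 29 = 57 left.
March 2044 has 31 days: 57 − 31 = 26 left.
26 days into April 2044 → April 26, 2044.
Advancing 10 weeks (= 70 days) from April 26, 2044:
April has 30 days, so 30 − 26 = 4 days remain after April 26, 2044; 70 − 4 = 66 left.
May 2044 has 31 days: 66 − 31 = 35 left.
June 2044 has 30 days: 35 − 30 = 5 left.
5 days into July 2044 → July 5, 2044.
Advancing 600 days from July 5, 2044:
July has 31 days, so 31 − 5 = 26 days remain after July 5, 2044; 600 − 26 = 574 left.
August 2044 has 31 days: 574 − 31 = 543 left.
September 2044 has 30 days: 543 − 30 = 513 left.
October 2044 has 31 days: 513 − 31 = 482 left.
November 2044 has 30 days: 482 − 30 = 452 left.
December 2044 has 31 days: 452 − 31 = 421 left.
January 2045 has 31 days: 421 − 31 = 390 left.
February 2045 has 28 days (2045 is not a leap year): 390 − 28 = 362 left.
March 2045 has 31 days: 362 − 31 = 331 left.
April 2045 has 30 days: 331 − 30 = 301 left.
May 2045 has 31 days: 301 − 31 = 270 left.
June 2045 has 30 days: 270 − 30 = 240 left.
July 2045 has 31 days: 240 − 31 = 209 left.
August 2045 has 31 days: 209 − 31 = 178 left.
September 2045 has 30 days: 178 − 30 = 148 left.
October 2045 has 31 days: 148 − 31 = 117 left.
November 2045 has 30 days: 117 − 30 = 87 left.
December 2045 has 31 days: 87 − 31 = 56 left.
January 2046 has 31 days: 56 − 31 = 25 left.
25 days into February 2046 → February 25, 2046.
Counting forward 178 days from February 25, 2046:
February has 28 days, so 28 − 25 = 3 days remain after February 25, 2046; 178 − 3 = 175 left.
March 2046 has 31 days: 175 − 31 = 144 left.
April 2046 has 30 days: 144 − 30 = 114 left.
May 2046 has 31 days: 114 − 31 = 83 left.
June 2046 has 30 days: 83 − 30 = 53 left.
July 2046 has 31 days: 53 − 31 = 22 left.
22 days into August 2046 → August 22, 2046.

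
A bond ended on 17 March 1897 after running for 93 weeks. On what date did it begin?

June 5, 1895

Going back 93 weeks = 651 days from March 17, 1897.
Going back 17 days from March 17, 1897 reaches the end of the previous month; 651 − 17 = 634 left.
February 1897 has 28 days (1897 is not a leap year): 634 − 28 = 606 left.
January 1897 has 31 days: 606 − 31 = 575 left.
December 1896 has 31 days: 575 − 31 = 544 left.
November 1896 has 30 days: 544 − 30 = 514 left.
October 1896 has 31 days: 514 − 31 = 483 left.
September 1896 has 30 days: 483 − 30 = 453 left.
August 1896 has 31 days: 453 − 31 = 422 left.
July 1896 has 31 days: 422 − 31 = 391 left.
June 1896 has 30 days: 391 − 30 = 361 left.
May 1896 has 31 days: 361 − 31 = 330 left.
April 1896 has 30 days: 330 − 30 = 300 left.
March 1896 has 31 days: 300 − 31 = 269 left.
February 1896 has 29 days (1896 is a leap year): 269 − 29 = 240 left.
January 1896 has 31 days: 240 − 31 = 209 left.
December 1895 has 31 days: 209 − 31 = 178 left.
November 1895 has 30 days: 178 − 30 = 148 left.
October 1895 has 31 days: 148 − 31 = 117 left.
September 1895 has 30 days: 117 − 30 = 87 left.
August 1895 has 31 days: 87 − 31 = 56 left.
July 1895 has 31 days: 56 − 31 = 25 left.
June 1895 has 30 days; 30 − 25 = 5 → June 5, 1895.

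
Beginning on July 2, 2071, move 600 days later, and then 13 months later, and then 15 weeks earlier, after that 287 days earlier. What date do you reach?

Advancing 600 days from July 2, 2071:
July has 31 days, so 31 − 2 = 29 days remain after July 2, 2071; 600 − 29 = 571 left.
August 2071 has 31 days: 571 − 31 = 540 left.
September 2071 has 30 days: 540 − 30 = 510 left.
October 2071 has 31 days: 510 − 31 = 479 left.
November 2071 has 30 days: 479 − 30 = 449 left.
December 2071 has 31 days: 449 − 31 = 418 left.
January 2072 has 31 days: 418 − 31 = 387 left.
February 2072 has 29 days (2072 is a leap year): 387 − 29 = 358 left.
March 2072 has 31 days: 358 − 31 = 327 left.
April 2072 has 30 days: 327 − 30 = 297 left.
May 2072 has 31 days: 297 − 31 = 266 left.
June 2072 has 30 days: 266 − 30 = 236 left.
July 2072 has 31 days: 236 − 31 = 205 left.
August 2072 has 31 days: 205 − 31 = 174 left.
September 2072 has 30 days: 174 − 30 = 144 left.
October 2072 has 31 days: 144 − 31 = 113 left.
November 2072 has 30 days: 113 − 30 = 83 left.
December 2072 has 31 days: 83 − 31 = 52 left.
January 2073 has 31 days: 52 − 31 = 21 left.
21 days into February 2073 → February 21, 2073.
Adding 13 months from February 21, 2073:
month 2 + 13 = 15, which is month 3 of year 2074 → March 2074.
Day 21 is valid in March, giving March 21, 2074.
Counting back 15 weeks (= 105 days) from March 21, 2074:
Going back 21 days from March 21, 2074 reaches the end of the previous month; 105 − 21 = 84 left.
February 2074 has 28 days (2074 is not a leap year): 84 − 28 = 56 left.
January 2074 has 31 days: 56 − 31 = 25 left.
December 2073 has 31 days; 31 − 25 = 6 → December 6, 2073.
Counting back 287 days from December 6, 2073:
Going back 6 days from December 6, 2073 reaches the end of the previous month; 287 − 6 = 281 left.
November 2073 has 30 days: 281 − 30 = 251 left.
October 2073 has 31 days: 251 − 31 = 220 left.
September 2073 has 30 days: 220 − 30 = 190 left.
August 2073 has 31 days: 190 − 31 = 159 left.
July 2073 has 31 days: 159 − 31 = 128 left.
June 2073 has 30 days: 128 − 30 = 98 left.
May 2073 has 31 days: 98 − 31 = 67 left.
April 2073 has 30 days: 67 − 30 = 37 left.
March 2073 has 31 days: 37 − 31 = 6 left.
February 2073 has 28 days; 28 − 6 = 22 → February 22, 2073.

February 22, 2073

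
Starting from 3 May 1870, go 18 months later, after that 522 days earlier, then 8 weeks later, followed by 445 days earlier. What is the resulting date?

May 6, 1869

Advancing 18 months from May 3, 1870:
month 5 + 18 = 23, which is month 11 of year 1871 → November 1871.
Day 3 is valid in November, giving November 3, 1871.
Going back 522 days from November 3, 1871:
Going back 3 days from November 3, 1871 reaches the end of the previous month; 522 − 3 = 519 left.
October 1871 has 31 days: 519 − 31 = 488 left.
September 1871 has 30 days: 488 − 30 = 458 left.
August 1871 has 31 days: 458 − 31 = 427 left.
July 1871 has 31 days: 427 − 31 = 396 left.
June 1871 has 30 days: 396 − 30 = 366 left.
May 1871 has 31 days: 366 − 31 = 335 left.
April 1871 has 30 days: 335 − 30 = 305 left.
March 1871 has 31 days: 305 − 31 = 274 left.
February 1871 has 28 days (1871 is not a leap year): 274 − 28 = 246 left.
January 1871 has 31 days: 246 − 31 = 215 left.
December 1870 has 31 days: 215 − 31 = 184 left.
November 1870 has 30 days: 184 − 30 = 154 left.
October 1870 has 31 days: 154 − 31 = 123 left.
September 1870 has 30 days: 123 − 30 = 93 left.
August 1870 has 31 days: 93 − 31 = 62 left.
July 1870 has 31 days: 62 − 31 = 31 left.
June 1870 has 30 days: 31 − 30 = 1 left.
May 1870 has 31 days; 31 − 1 = 30 → May 30, 1870.
Adding 8 weeks (= 56 days) from May 30, 1870:
May has 31 days, so 31 − 30 = 1 day remains after May 30, 1870; 56 − 1 = 55 left.
June 1870 has 30 days: 55 − 30 = 25 left.
25 days into July 1870 → July 25, 1870.
Going back 445 days from July 25, 1870:
Going back 25 days from July 25, 1870 reaches the end of the previous month; 445 − 25 = 420 left.
June 1870 has 30 days: 420 − 30 = 390 left.
May 1870 has 31 days: 390 − 31 = 359 left.
April 1870 has 30 days: 359 − 30 = 329 left.
March 1870 has 31 days: 329 − 31 = 298 left.
February 1870 has 28 days (1870 is not a leap year): 298 − 28 = 270 left.
January 1870 has 31 days: 270 − 31 = 239 left.
December 1869 has 31 days: 239 − 31 = 208 left.
November 1869 has 30 days: 208 − 30 = 178 left.
October 1869 has 31 days: 178 − 31 = 147 left.
September 1869 has 30 days: 147 − 30 = 117 left.
August 1869 has 31 days: 117 − 31 = 86 left.
July 1869 has 31 days: 86 − 31 = 55 left.
June 1869 has 30 days: 55 − 30 = 25 left.
May 1869 has 31 days; 31 − 25 = 6 → May 6, 1869.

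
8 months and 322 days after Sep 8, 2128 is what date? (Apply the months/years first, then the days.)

March 26, 2130

Adding 8 months and 322 days from September 8, 2128: first the month/year part, then the days.
month 9 + 8 = 17, which is month 5 of year 2129 → May 2129.
Day 8 is valid in May, giving May 8, 2129.
Now add 322 days from May 8, 2129.
May has 31 days, so 31 − 8 = 23 days remain after May 8, 2129; 322 − 23 = 299 left.
June 2129 has 30 days: 299 − 30 = 269 left.
July 2129 has 31 days: 269 − 31 = 238 left.
August 2129 has 31 days: 238 − 31 = 207 left.
September 2129 has 30 days: 207 − 30 = 177 left.
October 2129 has 31 days: 177 − 31 = 146 left.
November 2129 has 30 days: 146 − 30 = 116 left.
December 2129 has 31 days: 116 − 31 = 85 left.
January 2130 has 31 days: 85 − 31 = 54 left.
February 2130 has 28 days (2130 is not a leap year): 54 − 28 = 26 left.
26 days into March 2130 → March 26, 2130.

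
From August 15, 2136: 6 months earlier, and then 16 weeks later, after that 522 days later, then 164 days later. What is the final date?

April 23, 2138

Counting back 6 months from August 15, 2136:
month 8 − 6 = 2 → February 2136.
Day 15 is valid in February, giving February 15, 2136.
Advancing 16 weeks (= 112 days) from February 15, 2136:
February has 29 days, so 29 − 15 = 14 days remain after February 15, 2136; 112 − 14 = 98 left.
March 2136 has 31 days: 98 − 31 = 67 left.
April 2136 has 30 days: 67 − 30 = 37 left.
May 2136 has 31 days: 37 − 31 = 6 left.
6 days into June 2136 → June 6, 2136.
Adding 522 days from June 6, 2136:
June has 30 days, so 30 − 6 = 24 days remain after June 6, 2136; 522 − 24 = 498 left.
July 2136 has 31 days: 498 − 31 = 467 left.
August 2136 has 31 days: 467 − 31 = 436 left.
September 2136 has 30 days: 436 − 30 = 406 left.
October 2136 has 31 days: 406 − 31 = 375 left.
November 2136 has 30 days: 375 − 30 = 345 left.
December 2136 has 31 days: 345 − 31 = 314 left.
January 2137 has 31 days: 314 − 31 = 283 left.
February 2137 has 28 days (2137 is not a leap year): 283 − 28 = 255 left.
March 2137 has 31 days: 255 − 31 = 224 left.
April 2137 has 30 days: 224 − 30 = 194 left.
May 2137 has 31 days: 194 − 31 = 163 left.
June 2137 has 30 days: 163 − 30 = 133 left.
July 2137 has 31 days: 133 − 31 = 102 left.
August 2137 has 31 days: 102 − 31 = 71 left.
September 2137 has 30 days: 71 − 30 = 41 left.
October 2137 has 31 days: 41 − 31 = 10 left.
10 days into November 2137 → November 10, 2137.
Advancing 164 days from November 10, 2137:
November has 30 days, so 30 − 10 = 20 days remain after November 10, 2137; 164 − 20 = 144 left.
December 2137 has 31 days: 144 − 31 = 113 left.
January 2138 has 31 days: 113 − 31 = 82 left.
February 2138 has 28 days (2138 is not a leap year): 82 − 28 = 54 left.
March 2138 has 31 days: 54 − 31 = 23 left.
23 days into April 2138 → April 23, 2138.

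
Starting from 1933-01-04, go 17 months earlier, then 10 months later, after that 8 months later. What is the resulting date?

February 4, 1933

Subtracting 17 months from January 4, 1933:
month 1 − 17 = -16, which is month 8 of year 1931 → August 1931.
Day 4 is valid in August, giving August 4, 1931.
Advancing 10 months from August 4, 1931:
month 8 + 10 = 18, which is month 6 of year 1932 → June 1932.
Day 4 is valid in June, giving June 4, 1932.
Adding 8 months from June 4, 1932:
month 6 + 8 = 14, which is month 2 of year 1933 → February 1933.
Day 4 is valid in February, giving February 4, 1933.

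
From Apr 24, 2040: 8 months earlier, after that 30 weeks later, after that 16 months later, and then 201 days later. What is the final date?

Counting back 8 months from April 24, 2040:
month 4 − 8 = -4, which is month 8 of year 2039 → August 2039.
Day 24 is valid in August, giving August 24, 2039.
Adding 30 weeks (= 210 days) from August 24, 2039:
August has 31 days, so 31 − 24 = 7 days remain after August 24, 2039; 210 − 7 = 203 left.
September 2039 has 30 days: 203 − 30 = 173 left.
October 2039 has 31 days: 173 − 31 = 142 left.
November 2039 has 30 days: 142 − 30 = 112 left.
December 2039 has 31 days: 112 − 31 = 81 left.
January 2040 has 31 days: 81 − 31 = 50 left.
February 2040 has 29 days (2040 is a leap year): 50 − 29 = 21 left.
21 days into March 2040 → March 21, 2040.
Counting forward 16 months from March 21, 2040:
month 3 + 16 = 19, which is month 7 of year 2041 → July 2041.
Day 21 is valid in July, giving July 21, 2041.
Adding 201 days from July 21, 2041:
July has 31 days, so 31 − 21 = 10 days remain after July 21, 2041; 201 − 10 = 191 left.
August 2041 has 31 days: 191 − 31 = 160 left.
September 2041 has 30 days: 160 − 30 = 130 left.
October 2041 has 31 days: 130 − 31 = 99 left.
November 2041 has 30 days: 99 − 30 = 69 left.
December 2041 has 31 days: 69 − 31 = 38 left.
January 2042 has 31 days: 38 − 31 = 7 left.
7 days into February 2042 → February 7, 2042.

February 7, 2042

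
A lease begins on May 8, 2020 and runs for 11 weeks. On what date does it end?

Adding 11 weeks = 77 days from May 8, 2020.
May has 31 days, so 31 − 8 = 23 days remain after May 8, 2020; 77 − 23 = 54 left.
June 2020 has 30 days: 54 − 30 = 24 left.
24 days into July 2020 → July 24, 2020.

July 24, 2020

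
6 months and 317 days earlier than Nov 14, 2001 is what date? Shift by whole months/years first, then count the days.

Going back 6 months and 317 days from November 14, 2001: first the month/year part, then the days.
month 11 − 6 = 5 → May 2001.
Day 14 is valid in May, giving May 14, 2001.
Now subtract 317 days from May 14, 2001.
Going back 14 days from May 14, 2001 reaches the end of the previous month; 317 − 14 = 303 left.
April 2001 has 30 days: 303 − 30 = 273 left.
March 2001 has 31 days: 273 − 31 = 242 left.
February 2001 has 28 days (2001 is not a leap year): 242 − 28 = 214 left.
January 2001 has 31 days: 214 − 31 = 183 left.
December 2000 has 31 days: 183 − 31 = 152 left.
November 2000 has 30 days: 152 − 30 = 122 left.
October 2000 has 31 days: 122 − 31 = 91 left.
September 2000 has 30 days: 91 − 30 = 61 left.
August 2000 has 31 days: 61 − 31 = 30 left.
July 2000 has 31 days; 31 − 30 = 1 → July 1, 2000.

July 1, 2000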